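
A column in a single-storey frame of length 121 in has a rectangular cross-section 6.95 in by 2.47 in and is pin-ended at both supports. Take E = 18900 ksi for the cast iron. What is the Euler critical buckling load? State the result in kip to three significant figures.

P_cr ≈ 111 kip

Buckling occurs about the weak axis: I_min = h·b³/12 with b = 2.47 in (the shorter side).
I_min = 6.95×2.47³/12 = 8.728 in⁴
Effective length L_e = K·L = 1 × 121 = 121.0 in
P_cr = π²EI / L_e² = π² × 18900×10³ × 8.728 / 121.0² = 1.112×10^5 lb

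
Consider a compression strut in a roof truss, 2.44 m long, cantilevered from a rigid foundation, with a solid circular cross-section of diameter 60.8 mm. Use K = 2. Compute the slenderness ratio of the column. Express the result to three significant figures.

I = πd⁴/64 = π×60.8⁴/64 = 6.708×10^5 mm⁴
A = 2.903×10^3 mm²;  r_min = √(I/A) = √(6.708×10^5/2.903×10^3) = 15.20 mm
L_e = K·L = 2 × 2.44 m = 4.880 m = 4880.0 mm
λ = L_e / r_min = 4880.0 / 15.20 = 321

λ ≈ 321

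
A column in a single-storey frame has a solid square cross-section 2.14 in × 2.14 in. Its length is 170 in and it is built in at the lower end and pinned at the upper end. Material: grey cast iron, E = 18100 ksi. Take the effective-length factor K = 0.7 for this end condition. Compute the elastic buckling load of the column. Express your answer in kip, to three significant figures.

P_cr ≈ 22.0 kip

I = a⁴/12 = 2.14⁴/12 = 1.748 in⁴
Effective length L_e = K·L = 0.7 × 170 = 119.0 in
P_cr = π²EI / L_e² = π² × 18100×10³ × 1.748 / 119.0² = 2.205×10^4 lb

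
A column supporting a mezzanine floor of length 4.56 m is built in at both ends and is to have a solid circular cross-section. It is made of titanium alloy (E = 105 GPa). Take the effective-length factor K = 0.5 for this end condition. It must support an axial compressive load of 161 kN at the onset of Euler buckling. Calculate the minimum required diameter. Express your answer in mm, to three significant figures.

d ≈ 63.7 mm

L_e = K·L = 0.5 × 4.56 = 2.280 m
Required I = P_cr·L_e²/(π²E) = 1.610×10^5 × 2.280² / (π² × 1.05×10^11) = 8.076×10^-7 m⁴
I_req = 8.076×10^5 mm⁴
Solid circle: I = πd⁴/64  ⇒  d = (64I/π)^(1/4) = (64×8.076×10^5/π)^(1/4) = 63.7 mm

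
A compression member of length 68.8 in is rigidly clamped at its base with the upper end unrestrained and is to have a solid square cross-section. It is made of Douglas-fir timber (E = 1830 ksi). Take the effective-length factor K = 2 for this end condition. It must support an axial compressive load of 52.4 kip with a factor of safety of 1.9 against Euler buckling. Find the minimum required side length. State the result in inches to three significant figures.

a ≈ 5.95 in

Required P_cr = n·P = 1.9 × 52.4 = 99.56 kip
L_e = K·L = 2 × 68.8 = 137.6 in
Required I = P_cr·L_e²/(π²E) = 9.956×10^4 × 137.6² / (π² × 1.83×10^6) = 104.4 in⁴
Solid square: I = a⁴/12  ⇒  a = (12I)^(1/4) = (12×104.4)^(1/4) = 5.95 in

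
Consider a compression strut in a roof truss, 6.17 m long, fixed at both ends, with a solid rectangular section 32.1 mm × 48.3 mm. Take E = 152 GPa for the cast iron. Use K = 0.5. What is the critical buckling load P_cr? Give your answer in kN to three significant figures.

Buckling occurs about the weak axis: I_min = h·b³/12 with b = 32.1 mm (the shorter side).
I_min = 48.3×32.1³/12 = 1.331×10^5 mm⁴
I = 1.331×10^5 mm⁴ = 1.331×10^-7 m⁴
Effective length L_e = K·L = 0.5 × 6.17 = 3.085 m
P_cr = π²EI / L_e² = π² × 152×10⁹ × 1.331×10^-7 / 3.085² = 2.099×10^4 N

P_cr ≈ 21.0 kN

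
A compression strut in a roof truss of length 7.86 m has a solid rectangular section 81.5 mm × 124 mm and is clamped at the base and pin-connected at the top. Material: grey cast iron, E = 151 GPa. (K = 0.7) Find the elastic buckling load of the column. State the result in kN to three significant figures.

Buckling occurs about the weak axis: I_min = h·b³/12 with b = 81.5 mm (the shorter side).
I_min = 124×81.5³/12 = 5.594×10^6 mm⁴
I = 5.594×10^6 mm⁴ = 5.594×10^-6 m⁴
Effective length L_e = K·L = 0.7 × 7.86 = 5.502 m
P_cr = π²EI / L_e² = π² × 151×10⁹ × 5.594×10^-6 / 5.502² = 2.754×10^5 N

P_cr ≈ 275 kN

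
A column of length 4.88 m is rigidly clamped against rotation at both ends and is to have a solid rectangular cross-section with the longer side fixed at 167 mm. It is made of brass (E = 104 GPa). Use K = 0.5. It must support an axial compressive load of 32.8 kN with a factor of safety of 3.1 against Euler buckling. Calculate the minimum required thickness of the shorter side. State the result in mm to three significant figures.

Required P_cr = n·P = 3.1 × 32.8 = 101.7 kN
L_e = K·L = 0.5 × 4.88 = 2.440 m
Required I = P_cr·L_e²/(π²E) = 1.017×10^5 × 2.440² / (π² × 1.04×10^11) = 5.898×10^-7 m⁴
I_req = 5.898×10^5 mm⁴
Rectangle, weak axis: I_min = h·b³/12 with h = 167 mm fixed  ⇒  b = (12I/h)^(1/3) = 34.9 mm

b ≈ 34.9 mm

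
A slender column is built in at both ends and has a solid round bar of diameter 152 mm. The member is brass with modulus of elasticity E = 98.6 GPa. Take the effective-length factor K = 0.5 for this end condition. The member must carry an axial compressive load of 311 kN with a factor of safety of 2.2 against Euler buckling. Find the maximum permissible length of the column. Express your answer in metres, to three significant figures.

I = πd⁴/64 = π×152⁴/64 = 2.620×10^7 mm⁴
I = 2.620×10^-5 m⁴
Required critical load P_cr = n·P = 2.2 × 311 = 684.2 kN = 6.842×10^5 N
From P_cr = π²EI/(K·L)²:  L = (1/K)·√(π²EI/P_cr) = (1/0.5)·√(π²×9.86×10^10×2.620×10^-5/6.842×10^5)
L = 12.2 m

L_max ≈ 12.2 m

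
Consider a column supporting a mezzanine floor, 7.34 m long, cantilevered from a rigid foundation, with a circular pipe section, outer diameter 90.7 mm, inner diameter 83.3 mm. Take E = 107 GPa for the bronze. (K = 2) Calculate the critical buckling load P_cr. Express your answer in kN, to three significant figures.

d_o = 90.7 mm, d_i = 83.3 mm
I = π(d_o⁴ − d_i⁴)/64 = π(90.7⁴ − 83.30⁴)/64 = 9.585×10^5 mm⁴
I = 9.585×10^5 mm⁴ = 9.585×10^-7 m⁴
Effective length L_e = K·L = 2 × 7.34 = 14.68 m
P_cr = π²EI / L_e² = π² × 107×10⁹ × 9.585×10^-7 / 14.68² = 4.697×10^3 N

P_cr ≈ 4.70 kN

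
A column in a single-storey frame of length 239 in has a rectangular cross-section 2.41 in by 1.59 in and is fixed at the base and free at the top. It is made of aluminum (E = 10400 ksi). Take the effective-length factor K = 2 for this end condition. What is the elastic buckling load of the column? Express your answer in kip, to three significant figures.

P_cr ≈ 0.363 kip

Buckling occurs about the weak axis: I_min = h·b³/12 with b = 1.59 in (the shorter side).
I_min = 2.41×1.59³/12 = 0.8073 in⁴
Effective length L_e = K·L = 2 × 239 = 478.0 in
P_cr = π²EI / L_e² = π² × 10400×10³ × 0.8073 / 478.0² = 362.7 lb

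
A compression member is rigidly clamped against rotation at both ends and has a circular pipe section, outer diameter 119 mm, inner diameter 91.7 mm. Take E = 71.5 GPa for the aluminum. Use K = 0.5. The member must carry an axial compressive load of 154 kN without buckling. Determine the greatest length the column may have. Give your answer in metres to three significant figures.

d_o = 119 mm, d_i = 91.7 mm
I = π(d_o⁴ − d_i⁴)/64 = π(119⁴ − 91.70⁴)/64 = 6.373×10^6 mm⁴
I = 6.373×10^-6 m⁴
At the buckling limit P_cr = P = 1.540×10^5 N
From P_cr = π²EI/(K·L)²:  L = (1/K)·√(π²EI/P_cr) = (1/0.5)·√(π²×7.15×10^10×6.373×10^-6/1.540×10^5)
L = 10.8 m

L_max ≈ 10.8 m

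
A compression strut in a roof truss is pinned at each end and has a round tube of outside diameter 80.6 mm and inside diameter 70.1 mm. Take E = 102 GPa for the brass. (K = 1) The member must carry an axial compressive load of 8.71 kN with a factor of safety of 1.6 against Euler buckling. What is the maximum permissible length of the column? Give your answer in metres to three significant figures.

L_max ≈ 8.00 m

d_o = 80.6 mm, d_i = 70.1 mm
I = π(d_o⁴ − d_i⁴)/64 = π(80.6⁴ − 70.10⁴)/64 = 8.863×10^5 mm⁴
I = 8.863×10^-7 m⁴
Required critical load P_cr = n·P = 1.6 × 8.71 = 13.94 kN = 1.394×10^4 N
From P_cr = π²EI/(K·L)²:  L = (1/K)·√(π²EI/P_cr) = (1/1)·√(π²×1.02×10^11×8.863×10^-7/1.394×10^4)
L = 8.00 m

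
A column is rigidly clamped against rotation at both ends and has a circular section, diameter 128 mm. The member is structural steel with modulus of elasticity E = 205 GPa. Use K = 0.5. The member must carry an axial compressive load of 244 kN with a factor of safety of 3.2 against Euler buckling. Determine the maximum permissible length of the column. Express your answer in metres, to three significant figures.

L_max ≈ 11.7 m

I = πd⁴/64 = π×128⁴/64 = 1.318×10^7 mm⁴
I = 1.318×10^-5 m⁴
Required critical load P_cr = n·P = 3.2 × 244 = 780.8 kN = 7.808×10^5 N
From P_cr = π²EI/(K·L)²:  L = (1/K)·√(π²EI/P_cr) = (1/0.5)·√(π²×2.05×10^11×1.318×10^-5/7.808×10^5)
L = 11.7 m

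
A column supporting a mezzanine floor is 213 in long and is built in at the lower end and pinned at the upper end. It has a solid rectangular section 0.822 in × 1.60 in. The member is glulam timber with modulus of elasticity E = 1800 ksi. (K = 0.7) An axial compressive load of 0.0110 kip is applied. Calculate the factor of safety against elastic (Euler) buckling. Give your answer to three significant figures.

Buckling occurs about the weak axis: I_min = h·b³/12 with b = 0.822 in (the shorter side).
I_min = 1.60×0.822³/12 = 7.405×10^-2 in⁴
Effective length L_e = K·L = 0.7 × 213 = 149.1 in
P_cr = π²EI / L_e² = π² × 1800×10³ × 7.405×10^-2 / 149.1² = 59.18 lb
Factor of safety n = P_cr / P = 0.059179 / 0.0110 = 5.38

n ≈ 5.38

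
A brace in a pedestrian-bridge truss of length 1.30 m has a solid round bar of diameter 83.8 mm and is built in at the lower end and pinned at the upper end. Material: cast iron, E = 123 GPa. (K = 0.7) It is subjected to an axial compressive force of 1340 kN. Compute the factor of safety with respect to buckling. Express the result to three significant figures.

n ≈ 2.65

I = πd⁴/64 = π×83.8⁴/64 = 2.421×10^6 mm⁴
I = 2.421×10^6 mm⁴ = 2.421×10^-6 m⁴
Effective length L_e = K·L = 0.7 × 1.30 = 0.9100 m
P_cr = π²EI / L_e² = π² × 123×10⁹ × 2.421×10^-6 / 0.9100² = 3.549×10^6 N
Factor of safety n = P_cr / P = 3548.7 / 1340 = 2.65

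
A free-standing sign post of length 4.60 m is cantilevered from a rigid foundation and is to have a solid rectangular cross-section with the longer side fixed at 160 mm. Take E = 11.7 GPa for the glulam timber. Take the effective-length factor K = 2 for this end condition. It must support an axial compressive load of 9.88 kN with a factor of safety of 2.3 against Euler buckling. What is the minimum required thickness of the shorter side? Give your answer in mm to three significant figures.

b ≈ 108 mm

Required P_cr = n·P = 2.3 × 9.88 = 22.72 kN
L_e = K·L = 2 × 4.60 = 9.200 m
Required I = P_cr·L_e²/(π²E) = 2.272×10^4 × 9.200² / (π² × 1.17×10^10) = 1.666×10^-5 m⁴
I_req = 1.666×10^7 mm⁴
Rectangle, weak axis: I_min = h·b³/12 with h = 160 mm fixed  ⇒  b = (12I/h)^(1/3) = 108 mm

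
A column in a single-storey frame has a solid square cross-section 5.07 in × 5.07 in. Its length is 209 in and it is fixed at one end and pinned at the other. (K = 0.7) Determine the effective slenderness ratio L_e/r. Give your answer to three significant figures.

λ ≈ 100

For a square r = a/√12 = 5.07/√12 = 1.464 in
L_e = K·L = 0.7 × 209 = 146.3 in
λ = L_e / r_min = 146.30 / 1.464 = 100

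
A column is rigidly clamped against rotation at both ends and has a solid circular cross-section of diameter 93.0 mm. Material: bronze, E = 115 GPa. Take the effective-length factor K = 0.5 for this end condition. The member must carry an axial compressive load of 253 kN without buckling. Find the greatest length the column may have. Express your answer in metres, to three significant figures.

I = πd⁴/64 = π×93.0⁴/64 = 3.672×10^6 mm⁴
I = 3.672×10^-6 m⁴
At the buckling limit P_cr = P = 2.530×10^5 N
From P_cr = π²EI/(K·L)²:  L = (1/K)·√(π²EI/P_cr) = (1/0.5)·√(π²×1.15×10^11×3.672×10^-6/2.530×10^5)
L = 8.12 m

L_max ≈ 8.12 m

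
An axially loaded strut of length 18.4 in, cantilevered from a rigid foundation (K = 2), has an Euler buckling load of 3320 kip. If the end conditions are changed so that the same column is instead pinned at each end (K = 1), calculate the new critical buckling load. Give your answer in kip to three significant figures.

P_cr ≈ 13300 kip

P_cr ∝ 1/K², so P_cr,new = P_cr,old × (K_old/K_new)² = 3320 × (2/1)²
= 3320 × 4.000 = 13300 kip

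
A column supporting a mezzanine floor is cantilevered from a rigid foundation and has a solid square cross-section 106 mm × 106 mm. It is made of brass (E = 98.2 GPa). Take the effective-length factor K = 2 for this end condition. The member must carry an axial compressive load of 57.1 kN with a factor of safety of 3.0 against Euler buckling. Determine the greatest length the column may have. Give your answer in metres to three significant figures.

I = a⁴/12 = 106⁴/12 = 1.052×10^7 mm⁴
I = 1.052×10^-5 m⁴
Required critical load P_cr = n·P = 3.0 × 57.1 = 171.3 kN = 1.713×10^5 N
From P_cr = π²EI/(K·L)²:  L = (1/K)·√(π²EI/P_cr) = (1/2)·√(π²×9.82×10^10×1.052×10^-5/1.713×10^5)
L = 3.86 m

L_max ≈ 3.86 m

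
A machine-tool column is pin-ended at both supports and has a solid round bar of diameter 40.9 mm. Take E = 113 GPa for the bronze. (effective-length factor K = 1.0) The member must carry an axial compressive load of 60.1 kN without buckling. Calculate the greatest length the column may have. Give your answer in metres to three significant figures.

L_max ≈ 1.60 m

I = πd⁴/64 = π×40.9⁴/64 = 1.374×10^5 mm⁴
I = 1.374×10^-7 m⁴
At the buckling limit P_cr = P = 6.010×10^4 N
From P_cr = π²EI/(K·L)²:  L = (1/K)·√(π²EI/P_cr) = (1/1)·√(π²×1.13×10^11×1.374×10^-7/6.010×10^4)
L = 1.60 m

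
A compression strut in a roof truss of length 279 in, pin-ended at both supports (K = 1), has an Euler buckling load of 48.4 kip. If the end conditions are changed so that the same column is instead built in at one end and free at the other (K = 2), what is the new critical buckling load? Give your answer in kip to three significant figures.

P_cr ∝ 1/K², so P_cr,new = P_cr,old × (K_old/K_new)² = 48.4 × (1/2)²
= 48.4 × 0.2500 = 12.1 kip

P_cr ≈ 12.1 kip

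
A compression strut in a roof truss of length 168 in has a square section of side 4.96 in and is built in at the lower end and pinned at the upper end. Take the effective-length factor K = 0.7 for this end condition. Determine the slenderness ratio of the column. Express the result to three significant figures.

For a square r = a/√12 = 4.96/√12 = 1.432 in
L_e = K·L = 0.7 × 168 = 117.6 in
λ = L_e / r_min = 117.60 / 1.432 = 82.1

λ ≈ 82.1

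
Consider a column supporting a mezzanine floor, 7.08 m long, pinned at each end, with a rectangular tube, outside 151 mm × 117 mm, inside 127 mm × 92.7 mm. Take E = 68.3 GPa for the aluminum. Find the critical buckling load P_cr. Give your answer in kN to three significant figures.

Weak-axis I_min = (h_o·b_o³ − h_i·b_i³)/12 with b_o = 117, b_i = 92.70 mm (shorter outer/inner sides).
I_min = (151×117³ − 127.0×92.70³)/12 = 1.172×10^7 mm⁴
I = 1.172×10^7 mm⁴ = 1.172×10^-5 m⁴
Effective length L_e = K·L = 1 × 7.08 = 7.080 m
P_cr = π²EI / L_e² = π² × 68.3×10⁹ × 1.172×10^-5 / 7.080² = 1.576×10^5 N

P_cr ≈ 158 kN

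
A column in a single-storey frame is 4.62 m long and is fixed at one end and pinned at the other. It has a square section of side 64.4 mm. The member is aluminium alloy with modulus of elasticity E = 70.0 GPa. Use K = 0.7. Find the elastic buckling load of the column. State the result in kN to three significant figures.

I = a⁴/12 = 64.4⁴/12 = 1.433×10^6 mm⁴
I = 1.433×10^6 mm⁴ = 1.433×10^-6 m⁴
Effective length L_e = K·L = 0.7 × 4.62 = 3.234 m
P_cr = π²EI / L_e² = π² × 70.0×10⁹ × 1.433×10^-6 / 3.234² = 9.468×10^4 N

P_cr ≈ 94.7 kN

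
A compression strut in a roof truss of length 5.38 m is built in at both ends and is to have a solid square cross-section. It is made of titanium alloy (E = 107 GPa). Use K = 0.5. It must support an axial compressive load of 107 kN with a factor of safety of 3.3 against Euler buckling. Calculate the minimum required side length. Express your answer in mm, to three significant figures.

a ≈ 73.4 mm

Required P_cr = n·P = 3.3 × 107 = 353.1 kN
L_e = K·L = 0.5 × 5.38 = 2.690 m
Required I = P_cr·L_e²/(π²E) = 3.531×10^5 × 2.690² / (π² × 1.07×10^11) = 2.419×10^-6 m⁴
I_req = 2.419×10^6 mm⁴
Solid square: I = a⁴/12  ⇒  a = (12I)^(1/4) = (12×2.419×10^6)^(1/4) = 73.4 mm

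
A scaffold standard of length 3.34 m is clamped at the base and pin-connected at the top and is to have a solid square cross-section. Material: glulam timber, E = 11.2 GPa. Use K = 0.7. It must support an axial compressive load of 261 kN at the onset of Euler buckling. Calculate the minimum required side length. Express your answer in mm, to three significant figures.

L_e = K·L = 0.7 × 3.34 = 2.338 m
Required I = P_cr·L_e²/(π²E) = 2.610×10^5 × 2.338² / (π² × 1.12×10^10) = 1.291×10^-5 m⁴
I_req = 1.291×10^7 mm⁴
Solid square: I = a⁴/12  ⇒  a = (12I)^(1/4) = (12×1.291×10^7)^(1/4) = 112 mm

a ≈ 112 mm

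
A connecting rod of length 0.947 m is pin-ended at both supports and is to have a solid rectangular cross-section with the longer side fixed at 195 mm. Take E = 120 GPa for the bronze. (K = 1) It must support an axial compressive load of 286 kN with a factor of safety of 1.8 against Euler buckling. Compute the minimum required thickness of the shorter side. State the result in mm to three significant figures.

Required P_cr = n·P = 1.8 × 286 = 514.8 kN
L_e = K·L = 1 × 0.947 = 0.9470 m
Required I = P_cr·L_e²/(π²E) = 5.148×10^5 × 0.9470² / (π² × 1.20×10^11) = 3.898×10^-7 m⁴
I_req = 3.898×10^5 mm⁴
Rectangle, weak axis: I_min = h·b³/12 with h = 195 mm fixed  ⇒  b = (12I/h)^(1/3) = 28.8 mm

b ≈ 28.8 mm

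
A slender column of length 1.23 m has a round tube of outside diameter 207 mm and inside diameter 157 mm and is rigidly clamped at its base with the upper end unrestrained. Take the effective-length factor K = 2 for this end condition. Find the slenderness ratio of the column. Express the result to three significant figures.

λ ≈ 37.9

d_o = 207 mm, d_i = 157 mm
I = π(d_o⁴ − d_i⁴)/64 = π(207⁴ − 157.0⁴)/64 = 6.030×10^7 mm⁴
A = 1.429×10^4 mm²;  r_min = √(I/A) = √(6.030×10^7/1.429×10^4) = 64.95 mm
L_e = K·L = 2 × 1.23 m = 2.460 m = 2460.0 mm
λ = L_e / r_min = 2460.0 / 64.95 = 37.9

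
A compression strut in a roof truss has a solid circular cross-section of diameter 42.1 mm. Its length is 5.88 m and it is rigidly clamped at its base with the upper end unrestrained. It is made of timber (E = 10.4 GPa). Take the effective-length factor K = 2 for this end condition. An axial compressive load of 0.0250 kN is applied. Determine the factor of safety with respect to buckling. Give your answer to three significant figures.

I = πd⁴/64 = π×42.1⁴/64 = 1.542×10^5 mm⁴
I = 1.542×10^5 mm⁴ = 1.542×10^-7 m⁴
Effective length L_e = K·L = 2 × 5.88 = 11.76 m
P_cr = π²EI / L_e² = π² × 10.4×10⁹ × 1.542×10^-7 / 11.76² = 114.5 N
Factor of safety n = P_cr / P = 0.11445 / 0.0250 = 4.58

n ≈ 4.58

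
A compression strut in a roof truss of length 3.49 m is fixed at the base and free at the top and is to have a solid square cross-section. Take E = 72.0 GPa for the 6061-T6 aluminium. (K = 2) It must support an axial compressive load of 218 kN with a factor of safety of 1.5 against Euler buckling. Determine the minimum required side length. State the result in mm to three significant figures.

a ≈ 128 mm

Required P_cr = n·P = 1.5 × 218 = 327.0 kN
L_e = K·L = 2 × 3.49 = 6.980 m
Required I = P_cr·L_e²/(π²E) = 3.270×10^5 × 6.980² / (π² × 7.20×10^10) = 2.242×10^-5 m⁴
I_req = 2.242×10^7 mm⁴
Solid square: I = a⁴/12  ⇒  a = (12I)^(1/4) = (12×2.242×10^7)^(1/4) = 128 mm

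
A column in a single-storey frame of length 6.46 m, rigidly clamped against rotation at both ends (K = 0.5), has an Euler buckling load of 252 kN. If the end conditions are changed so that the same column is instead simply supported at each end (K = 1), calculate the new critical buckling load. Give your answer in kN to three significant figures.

P_cr ∝ 1/K², so P_cr,new = P_cr,old × (K_old/K_new)² = 252 × (0.5/1)²
= 252 × 0.2500 = 63.0 kN

P_cr ≈ 63.0 kN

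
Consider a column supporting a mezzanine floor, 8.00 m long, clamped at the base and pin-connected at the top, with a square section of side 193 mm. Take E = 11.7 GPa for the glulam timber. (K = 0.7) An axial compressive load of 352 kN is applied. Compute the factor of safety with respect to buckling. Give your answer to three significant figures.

n ≈ 1.21

I = a⁴/12 = 193⁴/12 = 1.156×10^8 mm⁴
I = 1.156×10^8 mm⁴ = 1.156×10^-4 m⁴
Effective length L_e = K·L = 0.7 × 8.00 = 5.600 m
P_cr = π²EI / L_e² = π² × 11.7×10⁹ × 1.156×10^-4 / 5.600² = 4.258×10^5 N
Factor of safety n = P_cr / P = 425.75 / 352 = 1.21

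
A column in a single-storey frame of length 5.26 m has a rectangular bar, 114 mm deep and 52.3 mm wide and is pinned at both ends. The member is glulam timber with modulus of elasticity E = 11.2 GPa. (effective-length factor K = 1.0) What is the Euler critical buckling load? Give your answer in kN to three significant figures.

P_cr ≈ 5.43 kN

Buckling occurs about the weak axis: I_min = h·b³/12 with b = 52.3 mm (the shorter side).
I_min = 114×52.3³/12 = 1.359×10^6 mm⁴
I = 1.359×10^6 mm⁴ = 1.359×10^-6 m⁴
Effective length L_e = K·L = 1 × 5.26 = 5.260 m
P_cr = π²EI / L_e² = π² × 11.2×10⁹ × 1.359×10^-6 / 5.260² = 5.430×10^3 N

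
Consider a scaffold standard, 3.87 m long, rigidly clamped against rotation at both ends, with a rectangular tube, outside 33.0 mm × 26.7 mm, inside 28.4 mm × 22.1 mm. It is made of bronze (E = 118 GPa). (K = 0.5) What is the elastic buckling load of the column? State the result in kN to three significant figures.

P_cr ≈ 8.34 kN

Weak-axis I_min = (h_o·b_o³ − h_i·b_i³)/12 with b_o = 26.7, b_i = 22.10 mm (shorter outer/inner sides).
I_min = (33.0×26.7³ − 28.40×22.10³)/12 = 2.680×10^4 mm⁴
I = 2.680×10^4 mm⁴ = 2.680×10^-8 m⁴
Effective length L_e = K·L = 0.5 × 3.87 = 1.935 m
P_cr = π²EI / L_e² = π² × 118×10⁹ × 2.680×10^-8 / 1.935² = 8.335×10^3 N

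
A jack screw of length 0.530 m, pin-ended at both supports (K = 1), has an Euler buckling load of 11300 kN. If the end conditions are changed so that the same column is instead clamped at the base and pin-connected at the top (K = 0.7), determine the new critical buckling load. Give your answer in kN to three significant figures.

P_cr ≈ 23100 kN

P_cr ∝ 1/K², so P_cr,new = P_cr,old × (K_old/K_new)² = 11300 × (1/0.7)²
= 11300 × 2.041 = 23100 kN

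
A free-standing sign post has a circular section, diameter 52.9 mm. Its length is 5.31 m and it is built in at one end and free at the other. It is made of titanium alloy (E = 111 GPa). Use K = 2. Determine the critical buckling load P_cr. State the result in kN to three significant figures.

P_cr ≈ 3.73 kN

I = πd⁴/64 = π×52.9⁴/64 = 3.844×10^5 mm⁴
I = 3.844×10^5 mm⁴ = 3.844×10^-7 m⁴
Effective length L_e = K·L = 2 × 5.31 = 10.62 m
P_cr = π²EI / L_e² = π² × 111×10⁹ × 3.844×10^-7 / 10.62² = 3.734×10^3 N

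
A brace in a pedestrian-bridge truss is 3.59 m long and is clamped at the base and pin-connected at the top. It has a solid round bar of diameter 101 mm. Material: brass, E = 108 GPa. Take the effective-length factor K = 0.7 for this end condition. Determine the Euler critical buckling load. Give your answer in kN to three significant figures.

P_cr ≈ 862 kN

I = πd⁴/64 = π×101⁴/64 = 5.108×10^6 mm⁴
I = 5.108×10^6 mm⁴ = 5.108×10^-6 m⁴
Effective length L_e = K·L = 0.7 × 3.59 = 2.513 m
P_cr = π²EI / L_e² = π² × 108×10⁹ × 5.108×10^-6 / 2.513² = 8.622×10^5 N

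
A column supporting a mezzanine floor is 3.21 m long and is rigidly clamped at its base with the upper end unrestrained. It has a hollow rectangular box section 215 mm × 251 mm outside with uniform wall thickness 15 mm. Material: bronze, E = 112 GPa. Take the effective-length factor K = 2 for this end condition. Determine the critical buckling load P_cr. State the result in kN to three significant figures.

P_cr ≈ 2450 kN

Inner dimensions: h_i = 251 − 2×15 = 221.0 mm, b_i = 215 − 2×15 = 185.0 mm
Weak-axis I_min = (h_o·b_o³ − h_i·b_i³)/12 with b_o = 215, b_i = 185.0 mm (shorter outer/inner sides).
I_min = (251×215³ − 221.0×185.0³)/12 = 9.127×10^7 mm⁴
I = 9.127×10^7 mm⁴ = 9.127×10^-5 m⁴
Effective length L_e = K·L = 2 × 3.21 = 6.420 m
P_cr = π²EI / L_e² = π² × 112×10⁹ × 9.127×10^-5 / 6.420² = 2.448×10^6 N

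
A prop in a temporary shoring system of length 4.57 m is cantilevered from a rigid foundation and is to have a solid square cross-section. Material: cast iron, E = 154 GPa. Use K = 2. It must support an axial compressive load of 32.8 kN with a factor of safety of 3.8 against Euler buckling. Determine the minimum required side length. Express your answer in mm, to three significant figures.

a ≈ 95.2 mm

Required P_cr = n·P = 3.8 × 32.8 = 124.6 kN
L_e = K·L = 2 × 4.57 = 9.140 m
Required I = P_cr·L_e²/(π²E) = 1.246×10^5 × 9.140² / (π² × 1.54×10^11) = 6.851×10^-6 m⁴
I_req = 6.851×10^6 mm⁴
Solid square: I = a⁴/12  ⇒  a = (12I)^(1/4) = (12×6.851×10^6)^(1/4) = 95.2 mm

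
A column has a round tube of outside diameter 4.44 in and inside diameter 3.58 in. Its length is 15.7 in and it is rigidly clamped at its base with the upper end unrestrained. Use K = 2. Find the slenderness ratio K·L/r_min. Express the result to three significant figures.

λ ≈ 22.0

d_o = 4.44 in, d_i = 3.58 in
I = π(d_o⁴ − d_i⁴)/64 = π(4.44⁴ − 3.580⁴)/64 = 11.01 in⁴
A = 5.417 in²;  r_min = √(I/A) = √(11.01/5.417) = 1.426 in
L_e = K·L = 2 × 15.7 = 31.40 in
λ = L_e / r_min = 31.400 / 1.426 = 22.0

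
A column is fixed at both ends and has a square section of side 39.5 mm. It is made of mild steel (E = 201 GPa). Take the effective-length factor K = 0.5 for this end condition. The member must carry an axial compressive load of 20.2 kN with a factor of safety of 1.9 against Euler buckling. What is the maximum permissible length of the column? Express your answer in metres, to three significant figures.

I = a⁴/12 = 39.5⁴/12 = 2.029×10^5 mm⁴
I = 2.029×10^-7 m⁴
Required critical load P_cr = n·P = 1.9 × 20.2 = 38.38 kN = 3.838×10^4 N
From P_cr = π²EI/(K·L)²:  L = (1/K)·√(π²EI/P_cr) = (1/0.5)·√(π²×2.01×10^11×2.029×10^-7/3.838×10^4)
L = 6.48 m

L_max ≈ 6.48 m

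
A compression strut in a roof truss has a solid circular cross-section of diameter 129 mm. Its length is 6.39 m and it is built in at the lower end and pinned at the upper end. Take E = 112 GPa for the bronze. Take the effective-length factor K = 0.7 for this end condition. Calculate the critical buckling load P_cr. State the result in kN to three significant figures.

P_cr ≈ 751 kN

I = πd⁴/64 = π×129⁴/64 = 1.359×10^7 mm⁴
I = 1.359×10^7 mm⁴ = 1.359×10^-5 m⁴
Effective length L_e = K·L = 0.7 × 6.39 = 4.473 m
P_cr = π²EI / L_e² = π² × 112×10⁹ × 1.359×10^-5 / 4.473² = 7.510×10^5 N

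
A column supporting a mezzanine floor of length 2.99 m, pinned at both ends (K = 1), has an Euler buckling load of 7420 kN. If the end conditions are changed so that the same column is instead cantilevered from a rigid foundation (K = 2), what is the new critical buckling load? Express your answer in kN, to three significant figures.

P_cr ≈ 1860 kN

P_cr ∝ 1/K², so P_cr,new = P_cr,old × (K_old/K_new)² = 7420 × (1/2)²
= 7420 × 0.2500 = 1860 kN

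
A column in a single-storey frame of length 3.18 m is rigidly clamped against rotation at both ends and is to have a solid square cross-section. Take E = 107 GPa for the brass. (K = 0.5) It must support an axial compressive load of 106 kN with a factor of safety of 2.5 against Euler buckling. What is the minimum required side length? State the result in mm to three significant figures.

Required P_cr = n·P = 2.5 × 106 = 265.0 kN
L_e = K·L = 0.5 × 3.18 = 1.590 m
Required I = P_cr·L_e²/(π²E) = 2.650×10^5 × 1.590² / (π² × 1.07×10^11) = 6.344×10^-7 m⁴
I_req = 6.344×10^5 mm⁴
Solid square: I = a⁴/12  ⇒  a = (12I)^(1/4) = (12×6.344×10^5)^(1/4) = 52.5 mm

a ≈ 52.5 mm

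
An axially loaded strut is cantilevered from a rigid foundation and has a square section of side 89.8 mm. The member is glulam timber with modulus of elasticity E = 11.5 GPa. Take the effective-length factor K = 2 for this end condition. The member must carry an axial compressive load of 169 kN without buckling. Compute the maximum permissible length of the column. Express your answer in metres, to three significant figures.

I = a⁴/12 = 89.8⁴/12 = 5.419×10^6 mm⁴
I = 5.419×10^-6 m⁴
At the buckling limit P_cr = P = 1.690×10^5 N
From P_cr = π²EI/(K·L)²:  L = (1/K)·√(π²EI/P_cr) = (1/2)·√(π²×1.15×10^10×5.419×10^-6/1.690×10^5)
L = 0.954 m

L_max ≈ 0.954 m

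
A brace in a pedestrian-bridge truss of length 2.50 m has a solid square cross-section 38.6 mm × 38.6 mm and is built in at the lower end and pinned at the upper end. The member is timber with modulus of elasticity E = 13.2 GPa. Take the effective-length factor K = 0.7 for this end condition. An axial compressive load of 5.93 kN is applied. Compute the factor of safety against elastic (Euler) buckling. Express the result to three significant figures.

n ≈ 1.33

I = a⁴/12 = 38.6⁴/12 = 1.850×10^5 mm⁴
I = 1.850×10^5 mm⁴ = 1.850×10^-7 m⁴
Effective length L_e = K·L = 0.7 × 2.50 = 1.750 m
P_cr = π²EI / L_e² = π² × 13.2×10⁹ × 1.850×10^-7 / 1.750² = 7.870×10^3 N
Factor of safety n = P_cr / P = 7.8698 / 5.93 = 1.33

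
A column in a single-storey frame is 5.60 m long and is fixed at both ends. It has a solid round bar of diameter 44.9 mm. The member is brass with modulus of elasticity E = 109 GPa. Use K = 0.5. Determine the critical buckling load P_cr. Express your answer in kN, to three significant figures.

I = πd⁴/64 = π×44.9⁴/64 = 1.995×10^5 mm⁴
I = 1.995×10^5 mm⁴ = 1.995×10^-7 m⁴
Effective length L_e = K·L = 0.5 × 5.60 = 2.800 m
P_cr = π²EI / L_e² = π² × 109×10⁹ × 1.995×10^-7 / 2.800² = 2.738×10^4 N

P_cr ≈ 27.4 kN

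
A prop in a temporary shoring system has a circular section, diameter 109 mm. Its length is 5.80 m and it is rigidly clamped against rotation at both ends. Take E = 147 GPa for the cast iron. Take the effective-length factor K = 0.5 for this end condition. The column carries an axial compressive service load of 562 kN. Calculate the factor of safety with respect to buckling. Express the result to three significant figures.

n ≈ 2.13

I = πd⁴/64 = π×109⁴/64 = 6.929×10^6 mm⁴
I = 6.929×10^6 mm⁴ = 6.929×10^-6 m⁴
Effective length L_e = K·L = 0.5 × 5.80 = 2.900 m
P_cr = π²EI / L_e² = π² × 147×10⁹ × 6.929×10^-6 / 2.900² = 1.195×10^6 N
Factor of safety n = P_cr / P = 1195.4 / 562 = 2.13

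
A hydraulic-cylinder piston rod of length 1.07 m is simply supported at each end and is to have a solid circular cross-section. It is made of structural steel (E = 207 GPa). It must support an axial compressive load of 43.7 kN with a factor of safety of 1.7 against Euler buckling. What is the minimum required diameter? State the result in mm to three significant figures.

Required P_cr = n·P = 1.7 × 43.7 = 74.29 kN
L_e = K·L = 1 × 1.07 = 1.070 m
Required I = P_cr·L_e²/(π²E) = 7.429×10^4 × 1.070² / (π² × 2.07×10^11) = 4.163×10^-8 m⁴
I_req = 4.163×10^4 mm⁴
Solid circle: I = πd⁴/64  ⇒  d = (64I/π)^(1/4) = (64×4.163×10^4/π)^(1/4) = 30.3 mm

d ≈ 30.3 mm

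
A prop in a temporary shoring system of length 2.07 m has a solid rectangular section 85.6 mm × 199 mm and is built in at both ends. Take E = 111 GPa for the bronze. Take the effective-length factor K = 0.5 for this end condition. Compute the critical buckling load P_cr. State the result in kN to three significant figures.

P_cr ≈ 10600 kN

Buckling occurs about the weak axis: I_min = h·b³/12 with b = 85.6 mm (the shorter side).
I_min = 199×85.6³/12 = 1.040×10^7 mm⁴
I = 1.040×10^7 mm⁴ = 1.040×10^-5 m⁴
Effective length L_e = K·L = 0.5 × 2.07 = 1.035 m
P_cr = π²EI / L_e² = π² × 111×10⁹ × 1.040×10^-5 / 1.035² = 1.064×10^7 N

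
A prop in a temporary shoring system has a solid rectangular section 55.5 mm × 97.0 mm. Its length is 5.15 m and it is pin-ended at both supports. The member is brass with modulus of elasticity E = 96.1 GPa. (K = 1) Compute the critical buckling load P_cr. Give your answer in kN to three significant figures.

P_cr ≈ 49.4 kN

Buckling occurs about the weak axis: I_min = h·b³/12 with b = 55.5 mm (the shorter side).
I_min = 97.0×55.5³/12 = 1.382×10^6 mm⁴
I = 1.382×10^6 mm⁴ = 1.382×10^-6 m⁴
Effective length L_e = K·L = 1 × 5.15 = 5.150 m
P_cr = π²EI / L_e² = π² × 96.1×10⁹ × 1.382×10^-6 / 5.150² = 4.942×10^4 N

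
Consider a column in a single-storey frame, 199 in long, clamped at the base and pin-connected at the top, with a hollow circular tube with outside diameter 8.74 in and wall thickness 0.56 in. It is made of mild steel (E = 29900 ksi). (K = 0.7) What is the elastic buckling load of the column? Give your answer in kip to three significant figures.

Inner diameter d_i = 8.74 − 2×0.56 = 7.620 in
I = π(d_o⁴ − d_i⁴)/64 = π(8.74⁴ − 7.620⁴)/64 = 120.9 in⁴
Effective length L_e = K·L = 0.7 × 199 = 139.3 in
P_cr = π²EI / L_e² = π² × 29900×10³ × 120.9 / 139.3² = 1.839×10^6 lb

P_cr ≈ 1840 kip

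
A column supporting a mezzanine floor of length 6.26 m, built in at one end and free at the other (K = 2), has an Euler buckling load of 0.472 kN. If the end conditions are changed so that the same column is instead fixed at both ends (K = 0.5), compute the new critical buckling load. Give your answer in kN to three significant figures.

P_cr ≈ 7.55 kN

P_cr ∝ 1/K², so P_cr,new = P_cr,old × (K_old/K_new)² = 0.472 × (2/0.5)²
= 0.472 × 16.00 = 7.55 kN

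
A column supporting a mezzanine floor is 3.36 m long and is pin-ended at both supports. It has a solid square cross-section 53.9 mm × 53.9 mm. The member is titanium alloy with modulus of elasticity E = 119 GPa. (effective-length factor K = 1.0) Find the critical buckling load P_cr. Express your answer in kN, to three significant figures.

I = a⁴/12 = 53.9⁴/12 = 7.034×10^5 mm⁴
I = 7.034×10^5 mm⁴ = 7.034×10^-7 m⁴
Effective length L_e = K·L = 1 × 3.36 = 3.360 m
P_cr = π²EI / L_e² = π² × 119×10⁹ × 7.034×10^-7 / 3.360² = 7.317×10^4 N

P_cr ≈ 73.2 kN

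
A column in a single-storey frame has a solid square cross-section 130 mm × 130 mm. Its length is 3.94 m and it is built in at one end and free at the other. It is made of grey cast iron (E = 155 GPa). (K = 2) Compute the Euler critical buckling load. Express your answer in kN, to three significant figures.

P_cr ≈ 586 kN

I = a⁴/12 = 130⁴/12 = 2.380×10^7 mm⁴
I = 2.380×10^7 mm⁴ = 2.380×10^-5 m⁴
Effective length L_e = K·L = 2 × 3.94 = 7.880 m
P_cr = π²EI / L_e² = π² × 155×10⁹ × 2.380×10^-5 / 7.880² = 5.864×10^5 N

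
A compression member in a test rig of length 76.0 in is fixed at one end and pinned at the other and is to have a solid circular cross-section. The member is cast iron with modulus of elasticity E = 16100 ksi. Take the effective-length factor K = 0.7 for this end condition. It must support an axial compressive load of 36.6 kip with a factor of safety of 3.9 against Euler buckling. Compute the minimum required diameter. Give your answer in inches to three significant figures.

d ≈ 2.68 in

Required P_cr = n·P = 3.9 × 36.6 = 142.7 kip
L_e = K·L = 0.7 × 76.0 = 53.20 in
Required I = P_cr·L_e²/(π²E) = 1.427×10^5 × 53.20² / (π² × 1.61×10^7) = 2.542 in⁴
Solid circle: I = πd⁴/64  ⇒  d = (64I/π)^(1/4) = (64×2.542/π)^(1/4) = 2.68 in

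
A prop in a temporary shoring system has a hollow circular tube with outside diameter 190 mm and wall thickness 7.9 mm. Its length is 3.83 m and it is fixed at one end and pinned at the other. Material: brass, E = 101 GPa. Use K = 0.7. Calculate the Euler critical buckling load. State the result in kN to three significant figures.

Inner diameter d_i = 190 − 2×7.9 = 174.2 mm
I = π(d_o⁴ − d_i⁴)/64 = π(190⁴ − 174.2⁴)/64 = 1.877×10^7 mm⁴
I = 1.877×10^7 mm⁴ = 1.877×10^-5 m⁴
Effective length L_e = K·L = 0.7 × 3.83 = 2.681 m
P_cr = π²EI / L_e² = π² × 101×10⁹ × 1.877×10^-5 / 2.681² = 2.603×10^6 N

P_cr ≈ 2600 kN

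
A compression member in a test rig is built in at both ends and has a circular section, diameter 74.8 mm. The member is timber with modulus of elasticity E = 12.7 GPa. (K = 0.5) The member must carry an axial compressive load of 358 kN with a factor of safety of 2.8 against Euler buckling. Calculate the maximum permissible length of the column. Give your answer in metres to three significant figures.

I = πd⁴/64 = π×74.8⁴/64 = 1.537×10^6 mm⁴
I = 1.537×10^-6 m⁴
Required critical load P_cr = n·P = 2.8 × 358 = 1002 kN = 1.002×10^6 N
From P_cr = π²EI/(K·L)²:  L = (1/K)·√(π²EI/P_cr) = (1/0.5)·√(π²×1.27×10^10×1.537×10^-6/1.002×10^6)
L = 0.877 m

L_max ≈ 0.877 m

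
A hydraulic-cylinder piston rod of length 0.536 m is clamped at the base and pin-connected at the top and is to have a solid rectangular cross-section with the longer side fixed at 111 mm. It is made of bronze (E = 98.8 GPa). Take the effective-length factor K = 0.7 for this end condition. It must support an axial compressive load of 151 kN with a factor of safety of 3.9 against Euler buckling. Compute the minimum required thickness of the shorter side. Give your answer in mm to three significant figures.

b ≈ 20.9 mm

Required P_cr = n·P = 3.9 × 151 = 588.9 kN
L_e = K·L = 0.7 × 0.536 = 0.3752 m
Required I = P_cr·L_e²/(π²E) = 5.889×10^5 × 0.3752² / (π² × 9.88×10^10) = 8.502×10^-8 m⁴
I_req = 8.502×10^4 mm⁴
Rectangle, weak axis: I_min = h·b³/12 with h = 111 mm fixed  ⇒  b = (12I/h)^(1/3) = 20.9 mm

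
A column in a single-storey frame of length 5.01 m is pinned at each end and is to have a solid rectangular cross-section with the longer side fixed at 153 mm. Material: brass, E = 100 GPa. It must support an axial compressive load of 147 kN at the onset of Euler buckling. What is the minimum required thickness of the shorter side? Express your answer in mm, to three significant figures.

L_e = K·L = 1 × 5.01 = 5.010 m
Required I = P_cr·L_e²/(π²E) = 1.470×10^5 × 5.010² / (π² × 1.00×10^11) = 3.738×10^-6 m⁴
I_req = 3.738×10^6 mm⁴
Rectangle, weak axis: I_min = h·b³/12 with h = 153 mm fixed  ⇒  b = (12I/h)^(1/3) = 66.4 mm

b ≈ 66.4 mm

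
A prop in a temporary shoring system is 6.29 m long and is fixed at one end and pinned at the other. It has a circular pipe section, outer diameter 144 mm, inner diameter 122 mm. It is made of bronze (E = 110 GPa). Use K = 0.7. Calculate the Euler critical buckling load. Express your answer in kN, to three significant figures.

P_cr ≈ 573 kN

d_o = 144 mm, d_i = 122 mm
I = π(d_o⁴ − d_i⁴)/64 = π(144⁴ − 122.0⁴)/64 = 1.023×10^7 mm⁴
I = 1.023×10^7 mm⁴ = 1.023×10^-5 m⁴
Effective length L_e = K·L = 0.7 × 6.29 = 4.403 m
P_cr = π²EI / L_e² = π² × 110×10⁹ × 1.023×10^-5 / 4.403² = 5.730×10^5 N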